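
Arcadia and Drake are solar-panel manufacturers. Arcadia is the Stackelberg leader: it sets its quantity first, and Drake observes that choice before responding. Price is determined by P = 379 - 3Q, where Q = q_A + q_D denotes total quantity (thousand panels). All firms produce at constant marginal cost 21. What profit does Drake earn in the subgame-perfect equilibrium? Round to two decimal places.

2670.08

The follower Drake best-responds to any q_A: π_D = (379 - 3Q)q_D - 21q_D.
Follower FOC: 358 - 3q_A - 6q_D = 0, so q_D(q_A) = (358 - 3q_A)/6.
Arcadia substitutes q_D(q_A) into its own profit: π_A = q_A(379 - 3q_A - (358 - 3q_A)/2) - 21q_A = (200 - (3/2)q_A)q_A - 21q_A.
The leader's first-order condition 179 - 3q_A = 0 yields q_A = 179/3.
Then q_D = (358 - 3·(179/3))/6 = 179/6.
Price P = 379 - 3·(179/2) = 221/2.
Drake's profit: (221/2 - 21)·(179/6) = 2670.0833.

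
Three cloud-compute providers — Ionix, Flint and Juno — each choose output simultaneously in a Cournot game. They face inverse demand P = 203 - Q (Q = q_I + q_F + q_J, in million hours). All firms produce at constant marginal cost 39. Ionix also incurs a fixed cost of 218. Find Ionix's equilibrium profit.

1463

A representative firm's profit is π_i = q_i(203 - Q) - 39q_i.
Setting ∂π_i/∂q_i = 0 with rivals' quantities fixed: 164 - 2q_i - Σ_{j≠i} q_j = 0.
By symmetry each firm produces the same amount; substituting Σ_{j≠i} q_j = 2q_i yields q_i = 164/4 = 41.
Price P = 203 - 123 = 80.
Ionix's profit: (80 - 39)·41 - 218 = 1463.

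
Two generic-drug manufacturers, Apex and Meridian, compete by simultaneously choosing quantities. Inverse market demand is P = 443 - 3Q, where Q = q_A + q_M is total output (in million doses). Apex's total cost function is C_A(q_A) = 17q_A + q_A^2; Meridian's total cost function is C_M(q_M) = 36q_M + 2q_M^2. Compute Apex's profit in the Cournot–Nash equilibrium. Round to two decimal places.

7328.32

Apex's profit: π_A = (443 - 3Q)q_A - (17q_A + q_A²). Setting ∂π_A/∂q_A = 0: 426 - 8q_A - 3(q_M) = 0.
Meridian's first-order condition: 407 - 10q_M - 3(q_A) = 0.
Rearranging gives the reaction functions q_A = (426 - 3q_M)/8 and q_M = (407 - 3q_A)/10.
Solving the pair: q_A = 42.8028, q_M = 1978/71.
Price P = 443 - 3·70.6620 = 231.0141.
Apex's profit: 231.0141·42.8028 - 17·42.8028 - 42.8028² = 7328.3245.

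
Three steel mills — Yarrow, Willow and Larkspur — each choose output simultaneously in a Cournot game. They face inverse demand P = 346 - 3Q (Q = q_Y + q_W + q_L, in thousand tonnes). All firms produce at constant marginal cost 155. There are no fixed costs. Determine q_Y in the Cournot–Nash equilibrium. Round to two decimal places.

15.92

Each firm earns π_i = (346 - 3Q)q_i - 155q_i.
Setting ∂π_i/∂q_i = 0 with rivals' quantities fixed: 191 - 6q_i - 3·Σ_{j≠i} q_j = 0.
With identical firms every q_j equals q_i, so Σ_{j≠i} q_j = 2q_i and 191 = 12q_i, giving q_i = 191/12.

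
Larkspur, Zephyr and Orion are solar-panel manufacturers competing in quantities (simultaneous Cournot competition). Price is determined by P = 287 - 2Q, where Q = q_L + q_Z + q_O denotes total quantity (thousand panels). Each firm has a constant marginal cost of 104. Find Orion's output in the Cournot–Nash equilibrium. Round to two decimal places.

Each firm earns π_i = (287 - 2Q)q_i - 104q_i.
First-order condition (treating rivals' output as given): 183 - 4q_i - 2·Σ_{j≠i} q_j = 0.
By symmetry each firm produces the same amount; substituting Σ_{j≠i} q_j = 2q_i yields q_i = 183/8.

22.88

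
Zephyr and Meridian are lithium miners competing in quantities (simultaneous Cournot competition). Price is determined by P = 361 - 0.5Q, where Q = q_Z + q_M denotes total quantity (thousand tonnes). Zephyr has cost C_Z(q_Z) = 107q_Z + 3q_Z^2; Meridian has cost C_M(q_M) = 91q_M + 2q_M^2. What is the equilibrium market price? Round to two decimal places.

319.30

Zephyr's profit: π_Z = (361 - 0.5Q)q_Z - (107q_Z + 3q_Z²). Setting ∂π_Z/∂q_Z = 0: 254 - 7q_Z - (1/2)(q_M) = 0.
Meridian's profit: π_M = (361 - 0.5Q)q_M - (91q_M + 2q_M²). Setting ∂π_M/∂q_M = 0: 270 - 5q_M - (1/2)(q_Z) = 0.
So q_Z = (254 - (1/2)q_M)/7 and q_M = (270 - (1/2)q_Z)/5.
Substituting one into the other gives q_Z = 32.6619 and q_M = 50.7338.
Total output Q = 83.3957, so price P = 361 - (1/2)·83.3957 = 319.3022.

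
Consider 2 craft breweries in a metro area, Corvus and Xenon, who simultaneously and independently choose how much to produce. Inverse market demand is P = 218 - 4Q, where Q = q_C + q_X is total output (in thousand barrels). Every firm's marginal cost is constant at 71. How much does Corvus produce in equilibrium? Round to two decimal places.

12.25

A representative firm's profit is π_i = q_i(218 - 4Q) - 71q_i.
Setting ∂π_i/∂q_i = 0 with rivals' quantities fixed: 147 - 8q_i - 4q_j = 0.
With identical firms every q_j equals q_i, so q_j = q_i and 147 = 12q_i, giving q_i = 49/4.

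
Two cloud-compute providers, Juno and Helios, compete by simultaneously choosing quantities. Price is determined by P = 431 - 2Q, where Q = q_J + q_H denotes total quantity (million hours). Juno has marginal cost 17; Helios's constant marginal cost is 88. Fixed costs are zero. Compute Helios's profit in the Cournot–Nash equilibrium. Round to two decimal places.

Juno's profit: π_J = (431 - 2Q)q_J - (17q_J). Setting ∂π_J/∂q_J = 0: 414 - 4q_J - 2(q_H) = 0.
Helios's profit: π_H = (431 - 2Q)q_H - (88q_H). Setting ∂π_H/∂q_H = 0: 343 - 4q_H - 2(q_J) = 0.
Rearranging gives the reaction functions q_J = (414 - 2q_H)/4 and q_H = (343 - 2q_J)/4.
Substituting one into the other gives q_J = 485/6 and q_H = 136/3.
Price P = 431 - 2·(757/6) = 536/3.
Helios's profit: (536/3 - 88)·(136/3) = 4110.2222.

4110.22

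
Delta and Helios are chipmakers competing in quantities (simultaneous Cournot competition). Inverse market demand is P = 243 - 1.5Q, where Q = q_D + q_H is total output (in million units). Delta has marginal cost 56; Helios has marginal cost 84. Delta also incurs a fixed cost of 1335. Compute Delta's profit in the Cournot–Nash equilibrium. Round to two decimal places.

Delta's profit: π_D = (243 - 1.5Q)q_D - (56q_D). Setting ∂π_D/∂q_D = 0: 187 - 3q_D - (3/2)(q_H) = 0.
Helios's first-order condition: 159 - 3q_H - (3/2)(q_D) = 0.
Best responses: q_D = (187 - (3/2)q_H)/3, q_H = (159 - (3/2)q_D)/3.
Substituting one into the other gives q_D = 430/9 and q_H = 262/9.
Price P = 243 - (3/2)·(692/9) = 383/3.
Delta's profit: (383/3 - 56)·(430/9) - 1335 = 2089.0741.

2089.07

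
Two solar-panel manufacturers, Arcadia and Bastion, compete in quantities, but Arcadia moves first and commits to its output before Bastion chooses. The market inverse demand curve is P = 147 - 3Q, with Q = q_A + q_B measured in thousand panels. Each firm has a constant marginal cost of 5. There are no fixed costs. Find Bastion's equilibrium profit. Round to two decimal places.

The follower Bastion best-responds to any q_A: π_B = (147 - 3Q)q_B - 5q_B.
Follower FOC: 142 - 3q_A - 6q_B = 0, so q_B(q_A) = (142 - 3q_A)/6.
The leader anticipates this reaction. Substituting into P = 147 - 3Q gives P = 76 - (3/2)q_A, so π_A = (76 - (3/2)q_A)q_A - 5q_A.
Leader FOC: 71 - 3q_A = 0, so q_A = 71/3.
Then q_B = (142 - 3·(71/3))/6 = 71/6.
Price P = 147 - 3·(71/2) = 81/2.
Bastion's profit: (81/2 - 5)·(71/6) = 420.0833.

420.08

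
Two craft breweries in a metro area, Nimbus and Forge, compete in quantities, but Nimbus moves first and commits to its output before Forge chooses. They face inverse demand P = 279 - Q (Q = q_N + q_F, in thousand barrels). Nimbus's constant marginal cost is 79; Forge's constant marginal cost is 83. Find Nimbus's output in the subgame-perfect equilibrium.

The follower Forge best-responds to any q_N: π_F = (279 - Q)q_F - 83q_F.
∂π_F/∂q_F = 196 - q_N - 2q_F = 0 gives the reaction function q_F = (196 - q_N)/2.
The leader anticipates this reaction. Substituting into P = 279 - Q gives P = 181 - (1/2)q_N, so π_N = (181 - (1/2)q_N)q_N - 79q_N.
Leader FOC: 102 - q_N = 0, so q_N = 102.
Then q_F = (196 - 102)/2 = 47.

102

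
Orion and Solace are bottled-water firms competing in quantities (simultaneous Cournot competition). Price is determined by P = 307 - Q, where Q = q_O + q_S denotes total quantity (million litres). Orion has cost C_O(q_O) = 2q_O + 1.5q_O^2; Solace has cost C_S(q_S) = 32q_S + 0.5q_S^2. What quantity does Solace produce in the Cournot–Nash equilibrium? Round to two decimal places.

76.43

Orion's profit: π_O = (307 - Q)q_O - (2q_O + (3/2)q_O²). Setting ∂π_O/∂q_O = 0: 305 - 5q_O - (q_S) = 0.
Solace's profit: π_S = (307 - Q)q_S - (32q_S + (1/2)q_S²). Setting ∂π_S/∂q_S = 0: 275 - 3q_S - (q_O) = 0.
Rearranging gives the reaction functions q_O = (305 - q_S)/5 and q_S = (275 - q_O)/3.
Solving the pair: q_O = 320/7, q_S = 535/7.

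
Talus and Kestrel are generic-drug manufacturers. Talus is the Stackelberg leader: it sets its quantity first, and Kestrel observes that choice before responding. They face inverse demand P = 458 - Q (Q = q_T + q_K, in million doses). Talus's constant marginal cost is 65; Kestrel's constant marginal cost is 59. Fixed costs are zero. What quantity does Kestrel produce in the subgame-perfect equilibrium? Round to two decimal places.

Solve by backward induction. Given q_T, the follower Kestrel maximises π_K = (458 - q_T - q_K)q_K - 59q_K.
∂π_K/∂q_K = 399 - q_T - 2q_K = 0 gives the reaction function q_K = (399 - q_T)/2.
Talus substitutes q_K(q_T) into its own profit: π_T = q_T(458 - q_T - (399 - q_T)/2) - 65q_T = (517/2 - (1/2)q_T)q_T - 65q_T.
The leader's first-order condition 387/2 - q_T = 0 yields q_T = 387/2.
Then q_K = (399 - 387/2)/2 = 411/4.

102.75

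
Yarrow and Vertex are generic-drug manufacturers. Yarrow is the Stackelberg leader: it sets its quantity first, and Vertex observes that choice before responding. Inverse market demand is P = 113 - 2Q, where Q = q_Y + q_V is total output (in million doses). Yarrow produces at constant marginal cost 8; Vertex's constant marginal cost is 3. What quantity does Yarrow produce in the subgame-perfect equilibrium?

25

Solve by backward induction. Given q_Y, the follower Vertex maximises π_V = (113 - 2q_Y - 2q_V)q_V - 3q_V.
Setting the follower's marginal profit to zero, 110 - 2q_Y - 4q_V = 0, i.e. q_V = (110 - 2q_Y)/4.
Yarrow substitutes q_V(q_Y) into its own profit: π_Y = q_Y(113 - 2q_Y - (110 - 2q_Y)/2) - 8q_Y = (58 - q_Y)q_Y - 8q_Y.
Leader FOC: 50 - 2q_Y = 0, so q_Y = 25.
Then q_V = (110 - 2·25)/4 = 15.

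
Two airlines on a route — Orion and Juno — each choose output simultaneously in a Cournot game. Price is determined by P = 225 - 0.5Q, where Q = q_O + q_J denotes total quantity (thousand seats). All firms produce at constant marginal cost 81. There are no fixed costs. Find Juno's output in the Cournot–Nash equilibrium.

Each firm earns π_i = (225 - 0.5Q)q_i - 81q_i.
First-order condition (treating rivals' output as given): 144 - q_i - (1/2)q_j = 0.
By symmetry each firm produces the same amount; substituting q_j = q_i yields q_i = 144/(3/2) = 96.

96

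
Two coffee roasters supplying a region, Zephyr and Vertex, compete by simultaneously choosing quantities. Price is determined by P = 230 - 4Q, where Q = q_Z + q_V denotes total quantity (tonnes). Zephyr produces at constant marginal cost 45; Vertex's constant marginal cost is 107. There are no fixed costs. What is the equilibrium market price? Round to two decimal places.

127.33

Zephyr's profit: π_Z = (230 - 4Q)q_Z - (45q_Z). Setting ∂π_Z/∂q_Z = 0: 185 - 8q_Z - 4(q_V) = 0.
Vertex's first-order condition: 123 - 8q_V - 4(q_Z) = 0.
Best responses: q_Z = (185 - 4q_V)/8, q_V = (123 - 4q_Z)/8.
Solving the pair: q_Z = 247/12, q_V = 61/12.
Total output Q = 77/3, so price P = 230 - 4·(77/3) = 382/3.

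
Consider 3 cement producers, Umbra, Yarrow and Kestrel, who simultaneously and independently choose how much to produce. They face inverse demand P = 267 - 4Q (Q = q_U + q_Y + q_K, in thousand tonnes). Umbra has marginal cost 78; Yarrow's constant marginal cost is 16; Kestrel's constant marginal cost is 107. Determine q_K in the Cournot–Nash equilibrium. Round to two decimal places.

Umbra's profit: π_U = (267 - 4Q)q_U - (78q_U). Setting ∂π_U/∂q_U = 0: 189 - 8q_U - 4(q_Y + q_K) = 0.
Yarrow's first-order condition: 251 - 8q_Y - 4(q_U + q_K) = 0.
Kestrel's profit: π_K = (267 - 4Q)q_K - (107q_K). Setting ∂π_K/∂q_K = 0: 160 - 8q_K - 4(q_U + q_Y) = 0.
Adding the 3 conditions: 600 − 8Q − 8Q = 0, i.e. Q = 75/2.
Back-substituting: q_U = (189 − 150)/4 = 39/4, q_Y = (251 − 150)/4 = 101/4, q_K = (160 − 150)/4 = 5/2.

2.50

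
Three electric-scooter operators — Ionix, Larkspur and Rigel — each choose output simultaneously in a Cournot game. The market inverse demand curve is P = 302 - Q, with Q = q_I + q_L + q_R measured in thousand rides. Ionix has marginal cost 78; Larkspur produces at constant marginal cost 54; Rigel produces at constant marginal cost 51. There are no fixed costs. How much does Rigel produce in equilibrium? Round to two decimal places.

Ionix's profit: π_I = (302 - Q)q_I - (78q_I). Setting ∂π_I/∂q_I = 0: 224 - 2q_I - (q_L + q_R) = 0.
Larkspur's profit: π_L = (302 - Q)q_L - (54q_L). Setting ∂π_L/∂q_L = 0: 248 - 2q_L - (q_I + q_R) = 0.
Rigel's first-order condition: 251 - 2q_R - (q_I + q_L) = 0.
Adding the 3 first-order conditions: 723 − 4Q = 0, so Q = 723/4.
Back-substituting: q_I = (224 − 723/4) = 173/4, q_L = (248 − 723/4) = 269/4, q_R = (251 − 723/4) = 281/4.

70.25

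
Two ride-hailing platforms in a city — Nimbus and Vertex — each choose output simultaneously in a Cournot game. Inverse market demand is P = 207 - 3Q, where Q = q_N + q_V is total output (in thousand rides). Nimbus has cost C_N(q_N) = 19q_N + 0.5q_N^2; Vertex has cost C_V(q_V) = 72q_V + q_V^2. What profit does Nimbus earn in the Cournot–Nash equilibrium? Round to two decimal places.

1913.67

Nimbus's profit: π_N = (207 - 3Q)q_N - (19q_N + (1/2)q_N²). Setting ∂π_N/∂q_N = 0: 188 - 7q_N - 3(q_V) = 0.
Vertex's first-order condition: 135 - 8q_V - 3(q_N) = 0.
So q_N = (188 - 3q_V)/7 and q_V = (135 - 3q_N)/8.
Solving the pair: q_N = 1099/47, q_V = 381/47.
Price P = 207 - 3·(1480/47) = 112.5319.
Nimbus's profit: 112.5319·(1099/47) - 19·(1099/47) - (1/2)(1099/47)² = 1913.6729.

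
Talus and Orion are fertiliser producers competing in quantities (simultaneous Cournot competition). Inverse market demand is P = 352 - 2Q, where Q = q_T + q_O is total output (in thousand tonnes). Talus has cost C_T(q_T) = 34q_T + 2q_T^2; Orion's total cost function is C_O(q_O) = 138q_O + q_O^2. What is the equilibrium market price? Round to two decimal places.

Talus's profit: π_T = (352 - 2Q)q_T - (34q_T + 2q_T²). Setting ∂π_T/∂q_T = 0: 318 - 8q_T - 2(q_O) = 0.
Orion's profit: π_O = (352 - 2Q)q_O - (138q_O + q_O²). Setting ∂π_O/∂q_O = 0: 214 - 6q_O - 2(q_T) = 0.
So q_T = (318 - 2q_O)/8 and q_O = (214 - 2q_T)/6.
Substituting one into the other gives q_T = 370/11 and q_O = 269/11.
Total output Q = 639/11, so price P = 352 - 2·(639/11) = 235.8182.

235.82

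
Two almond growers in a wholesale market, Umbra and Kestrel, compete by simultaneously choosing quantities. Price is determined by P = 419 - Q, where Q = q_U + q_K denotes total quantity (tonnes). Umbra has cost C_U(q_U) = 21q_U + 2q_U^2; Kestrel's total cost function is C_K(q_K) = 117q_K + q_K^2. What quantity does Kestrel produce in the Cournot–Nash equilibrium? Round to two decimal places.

61.48

Umbra's profit: π_U = (419 - Q)q_U - (21q_U + 2q_U²). Setting ∂π_U/∂q_U = 0: 398 - 6q_U - (q_K) = 0.
Kestrel's profit: π_K = (419 - Q)q_K - (117q_K + q_K²). Setting ∂π_K/∂q_K = 0: 302 - 4q_K - (q_U) = 0.
Rearranging gives the reaction functions q_U = (398 - q_K)/6 and q_K = (302 - q_U)/4.
Solving the pair: q_U = 1290/23, q_K = 1414/23.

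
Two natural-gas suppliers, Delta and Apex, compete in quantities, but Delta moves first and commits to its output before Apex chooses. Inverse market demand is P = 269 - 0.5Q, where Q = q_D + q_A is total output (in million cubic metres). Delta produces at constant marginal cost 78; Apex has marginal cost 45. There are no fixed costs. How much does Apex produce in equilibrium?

145

Solve by backward induction. Given q_D, the follower Apex maximises π_A = (269 - (1/2)q_D - (1/2)q_A)q_A - 45q_A.
Setting the follower's marginal profit to zero, 224 - (1/2)q_D - q_A = 0, i.e. q_A = (224 - (1/2)q_D).
The leader anticipates this reaction. Substituting into P = 269 - 0.5Q gives P = 157 - (1/4)q_D, so π_D = (157 - (1/4)q_D)q_D - 78q_D.
The leader's first-order condition 79 - (1/2)q_D = 0 yields q_D = 158.
Then q_A = (224 - (1/2)·158) = 145.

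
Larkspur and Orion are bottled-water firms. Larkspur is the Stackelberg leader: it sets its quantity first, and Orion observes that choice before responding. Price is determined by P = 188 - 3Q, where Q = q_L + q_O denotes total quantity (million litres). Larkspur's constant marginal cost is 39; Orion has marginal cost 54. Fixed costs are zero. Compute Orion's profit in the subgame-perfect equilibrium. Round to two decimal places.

Solve by backward induction. Given q_L, the follower Orion maximises π_O = (188 - 3q_L - 3q_O)q_O - 54q_O.
Follower FOC: 134 - 3q_L - 6q_O = 0, so q_O(q_L) = (134 - 3q_L)/6.
Larkspur substitutes q_O(q_L) into its own profit: π_L = q_L(188 - 3q_L - (134 - 3q_L)/2) - 39q_L = (121 - (3/2)q_L)q_L - 39q_L.
Leader FOC: 82 - 3q_L = 0, so q_L = 82/3.
Then q_O = (134 - 3·(82/3))/6 = 26/3.
Price P = 188 - 3·36 = 80.
Orion's profit: (80 - 54)·(26/3) = 676/3.

225.33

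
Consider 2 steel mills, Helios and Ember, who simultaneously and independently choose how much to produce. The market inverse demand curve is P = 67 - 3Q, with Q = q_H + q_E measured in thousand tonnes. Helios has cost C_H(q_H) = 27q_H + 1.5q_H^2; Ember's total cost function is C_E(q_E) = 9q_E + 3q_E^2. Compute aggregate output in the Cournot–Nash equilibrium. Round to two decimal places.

7.15

Helios's profit: π_H = (67 - 3Q)q_H - (27q_H + (3/2)q_H²). Setting ∂π_H/∂q_H = 0: 40 - 9q_H - 3(q_E) = 0.
Ember's first-order condition: 58 - 12q_E - 3(q_H) = 0.
Best responses: q_H = (40 - 3q_E)/9, q_E = (58 - 3q_H)/12.
Substituting one into the other gives q_H = 34/11 and q_E = 134/33.
Total output Q = 34/11 + 134/33 = 236/33.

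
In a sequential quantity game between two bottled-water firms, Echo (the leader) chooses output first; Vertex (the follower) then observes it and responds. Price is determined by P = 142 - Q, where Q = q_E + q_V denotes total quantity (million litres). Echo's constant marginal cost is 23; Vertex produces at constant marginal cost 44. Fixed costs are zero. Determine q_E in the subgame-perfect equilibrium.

Solve by backward induction. Given q_E, the follower Vertex maximises π_V = (142 - q_E - q_V)q_V - 44q_V.
Follower FOC: 98 - q_E - 2q_V = 0, so q_V(q_E) = (98 - q_E)/2.
The leader anticipates this reaction. Substituting into P = 142 - Q gives P = 93 - (1/2)q_E, so π_E = (93 - (1/2)q_E)q_E - 23q_E.
Leader FOC: 70 - q_E = 0, so q_E = 70.
Then q_V = (98 - 70)/2 = 14.

70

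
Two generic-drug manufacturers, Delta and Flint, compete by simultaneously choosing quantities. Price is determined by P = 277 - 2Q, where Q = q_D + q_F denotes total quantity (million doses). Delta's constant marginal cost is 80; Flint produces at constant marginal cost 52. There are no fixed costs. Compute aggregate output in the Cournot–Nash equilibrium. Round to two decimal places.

Delta's profit: π_D = (277 - 2Q)q_D - (80q_D). Setting ∂π_D/∂q_D = 0: 197 - 4q_D - 2(q_F) = 0.
Flint's profit: π_F = (277 - 2Q)q_F - (52q_F). Setting ∂π_F/∂q_F = 0: 225 - 4q_F - 2(q_D) = 0.
So q_D = (197 - 2q_F)/4 and q_F = (225 - 2q_D)/4.
Substituting one into the other gives q_D = 169/6 and q_F = 253/6.
Total output Q = 169/6 + 253/6 = 211/3.

70.33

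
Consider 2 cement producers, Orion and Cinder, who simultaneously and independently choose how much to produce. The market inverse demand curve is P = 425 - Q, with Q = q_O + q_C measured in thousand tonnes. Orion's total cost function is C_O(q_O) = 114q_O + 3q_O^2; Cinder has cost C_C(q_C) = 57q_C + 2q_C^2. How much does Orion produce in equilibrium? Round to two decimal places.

31.87

Orion's profit: π_O = (425 - Q)q_O - (114q_O + 3q_O²). Setting ∂π_O/∂q_O = 0: 311 - 8q_O - (q_C) = 0.
Cinder's profit: π_C = (425 - Q)q_C - (57q_C + 2q_C²). Setting ∂π_C/∂q_C = 0: 368 - 6q_C - (q_O) = 0.
Best responses: q_O = (311 - q_C)/8, q_C = (368 - q_O)/6.
Solving the pair: q_O = 1498/47, q_C = 56.0213.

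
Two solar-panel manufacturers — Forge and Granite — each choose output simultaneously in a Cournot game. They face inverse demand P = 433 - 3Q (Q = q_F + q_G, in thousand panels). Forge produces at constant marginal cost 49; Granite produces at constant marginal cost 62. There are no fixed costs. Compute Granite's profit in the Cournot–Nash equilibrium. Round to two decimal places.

4746.81

Forge's profit: π_F = (433 - 3Q)q_F - (49q_F). Setting ∂π_F/∂q_F = 0: 384 - 6q_F - 3(q_G) = 0.
Granite's profit: π_G = (433 - 3Q)q_G - (62q_G). Setting ∂π_G/∂q_G = 0: 371 - 6q_G - 3(q_F) = 0.
Best responses: q_F = (384 - 3q_G)/6, q_G = (371 - 3q_F)/6.
Substituting one into the other gives q_F = 397/9 and q_G = 358/9.
Price P = 433 - 3·(755/9) = 544/3.
Granite's profit: (544/3 - 62)·(358/9) = 4746.8148.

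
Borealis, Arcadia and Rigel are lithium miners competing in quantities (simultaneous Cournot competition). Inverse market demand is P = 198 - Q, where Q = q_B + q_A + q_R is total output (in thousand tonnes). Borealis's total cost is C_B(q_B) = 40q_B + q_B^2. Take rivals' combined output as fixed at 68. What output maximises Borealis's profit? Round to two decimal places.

With rivals' combined output fixed at 68, Borealis's profit is π_B = (198 - 68 - q_B)q_B - (40q_B + q_B²) = (130 - q_B)q_B - (40q_B + q_B²).
∂π_B/∂q_B = 90 - 4q_B = 0, so q_B = 45/2.

22.50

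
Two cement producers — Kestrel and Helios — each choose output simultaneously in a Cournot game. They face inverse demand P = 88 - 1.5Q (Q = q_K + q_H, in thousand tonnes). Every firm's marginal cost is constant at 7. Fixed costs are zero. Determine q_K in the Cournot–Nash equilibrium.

18

A representative firm's profit is π_i = q_i(88 - 1.5Q) - 7q_i.
Setting ∂π_i/∂q_i = 0 with rivals' quantities fixed: 81 - 3q_i - (3/2)q_j = 0.
By symmetry each firm produces the same amount; substituting q_j = q_i yields q_i = 81/(9/2) = 18.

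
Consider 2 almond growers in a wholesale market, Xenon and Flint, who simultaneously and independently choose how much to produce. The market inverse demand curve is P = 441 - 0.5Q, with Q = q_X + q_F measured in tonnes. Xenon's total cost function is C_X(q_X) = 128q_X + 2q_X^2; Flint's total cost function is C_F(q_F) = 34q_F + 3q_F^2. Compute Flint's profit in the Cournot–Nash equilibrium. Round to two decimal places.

Xenon's profit: π_X = (441 - 0.5Q)q_X - (128q_X + 2q_X²). Setting ∂π_X/∂q_X = 0: 313 - 5q_X - (1/2)(q_F) = 0.
Flint's first-order condition: 407 - 7q_F - (1/2)(q_X) = 0.
So q_X = (313 - (1/2)q_F)/5 and q_F = (407 - (1/2)q_X)/7.
Solving the pair: q_X = 57.1942, q_F = 54.0576.
Price P = 441 - (1/2)·111.2518 = 385.3741.
Flint's profit: 385.3741·54.0576 - 34·54.0576 - 3·54.0576² = 10227.7670.

10227.77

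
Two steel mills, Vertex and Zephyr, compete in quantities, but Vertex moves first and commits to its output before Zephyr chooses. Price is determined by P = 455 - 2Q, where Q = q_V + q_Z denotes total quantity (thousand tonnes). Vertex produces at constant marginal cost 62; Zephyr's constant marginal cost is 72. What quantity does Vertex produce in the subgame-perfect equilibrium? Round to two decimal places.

The follower Zephyr best-responds to any q_V: π_Z = (455 - 2Q)q_Z - 72q_Z.
Setting the follower's marginal profit to zero, 383 - 2q_V - 4q_Z = 0, i.e. q_Z = (383 - 2q_V)/4.
The leader anticipates this reaction. Substituting into P = 455 - 2Q gives P = 527/2 - q_V, so π_V = (527/2 - q_V)q_V - 62q_V.
Leader FOC: 403/2 - 2q_V = 0, so q_V = 403/4.
Then q_Z = (383 - 2·(403/4))/4 = 363/8.

100.75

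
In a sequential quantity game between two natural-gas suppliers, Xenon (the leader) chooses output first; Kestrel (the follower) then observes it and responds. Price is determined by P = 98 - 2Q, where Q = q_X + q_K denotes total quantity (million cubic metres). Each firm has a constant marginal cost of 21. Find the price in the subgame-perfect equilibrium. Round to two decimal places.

40.25

Solve by backward induction. Given q_X, the follower Kestrel maximises π_K = (98 - 2q_X - 2q_K)q_K - 21q_K.
Setting the follower's marginal profit to zero, 77 - 2q_X - 4q_K = 0, i.e. q_K = (77 - 2q_X)/4.
The leader anticipates this reaction. Substituting into P = 98 - 2Q gives P = 119/2 - q_X, so π_X = (119/2 - q_X)q_X - 21q_X.
Leader FOC: 77/2 - 2q_X = 0, so q_X = 77/4.
Then q_K = (77 - 2·(77/4))/4 = 77/8.
Total output Q = 231/8, so price P = 98 - 2·(231/8) = 161/4.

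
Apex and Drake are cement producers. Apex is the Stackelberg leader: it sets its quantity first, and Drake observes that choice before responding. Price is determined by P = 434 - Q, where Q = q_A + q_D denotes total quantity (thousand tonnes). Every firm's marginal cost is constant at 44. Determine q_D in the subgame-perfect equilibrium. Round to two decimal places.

Solve by backward induction. Given q_A, the follower Drake maximises π_D = (434 - q_A - q_D)q_D - 44q_D.
∂π_D/∂q_D = 390 - q_A - 2q_D = 0 gives the reaction function q_D = (390 - q_A)/2.
The leader anticipates this reaction. Substituting into P = 434 - Q gives P = 239 - (1/2)q_A, so π_A = (239 - (1/2)q_A)q_A - 44q_A.
The leader's first-order condition 195 - q_A = 0 yields q_A = 195.
Then q_D = (390 - 195)/2 = 195/2.

97.50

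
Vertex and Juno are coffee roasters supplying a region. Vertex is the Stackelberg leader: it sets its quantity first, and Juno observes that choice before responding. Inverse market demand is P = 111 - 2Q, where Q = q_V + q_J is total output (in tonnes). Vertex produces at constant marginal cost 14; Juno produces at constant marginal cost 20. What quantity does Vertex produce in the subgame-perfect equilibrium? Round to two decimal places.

Solve by backward induction. Given q_V, the follower Juno maximises π_J = (111 - 2q_V - 2q_J)q_J - 20q_J.
Setting the follower's marginal profit to zero, 91 - 2q_V - 4q_J = 0, i.e. q_J = (91 - 2q_V)/4.
Vertex substitutes q_J(q_V) into its own profit: π_V = q_V(111 - 2q_V - (91 - 2q_V)/2) - 14q_V = (131/2 - q_V)q_V - 14q_V.
Leader FOC: 103/2 - 2q_V = 0, so q_V = 103/4.
Then q_J = (91 - 2·(103/4))/4 = 79/8.

25.75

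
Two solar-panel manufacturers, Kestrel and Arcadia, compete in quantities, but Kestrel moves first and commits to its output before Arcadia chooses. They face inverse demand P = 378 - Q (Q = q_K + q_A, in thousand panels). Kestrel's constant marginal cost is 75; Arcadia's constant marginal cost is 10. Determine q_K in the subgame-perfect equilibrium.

119

Solve by backward induction. Given q_K, the follower Arcadia maximises π_A = (378 - q_K - q_A)q_A - 10q_A.
∂π_A/∂q_A = 368 - q_K - 2q_A = 0 gives the reaction function q_A = (368 - q_K)/2.
The leader anticipates this reaction. Substituting into P = 378 - Q gives P = 194 - (1/2)q_K, so π_K = (194 - (1/2)q_K)q_K - 75q_K.
Leader FOC: 119 - q_K = 0, so q_K = 119.
Then q_A = (368 - 119)/2 = 249/2.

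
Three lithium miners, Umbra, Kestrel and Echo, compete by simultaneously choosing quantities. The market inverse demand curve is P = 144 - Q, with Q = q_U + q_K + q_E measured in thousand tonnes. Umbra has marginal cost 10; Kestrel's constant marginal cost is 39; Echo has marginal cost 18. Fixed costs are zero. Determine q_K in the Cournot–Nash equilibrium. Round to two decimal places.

13.75

Umbra's profit: π_U = (144 - Q)q_U - (10q_U). Setting ∂π_U/∂q_U = 0: 134 - 2q_U - (q_K + q_E) = 0.
Kestrel's profit: π_K = (144 - Q)q_K - (39q_K). Setting ∂π_K/∂q_K = 0: 105 - 2q_K - (q_U + q_E) = 0.
Echo's profit: π_E = (144 - Q)q_E - (18q_E). Setting ∂π_E/∂q_E = 0: 126 - 2q_E - (q_U + q_K) = 0.
Adding the 3 conditions: 365 − 2Q − 2Q = 0, i.e. Q = 365/4.
Back-substituting: q_U = (134 − 365/4) = 171/4, q_K = (105 − 365/4) = 55/4, q_E = (126 − 365/4) = 139/4.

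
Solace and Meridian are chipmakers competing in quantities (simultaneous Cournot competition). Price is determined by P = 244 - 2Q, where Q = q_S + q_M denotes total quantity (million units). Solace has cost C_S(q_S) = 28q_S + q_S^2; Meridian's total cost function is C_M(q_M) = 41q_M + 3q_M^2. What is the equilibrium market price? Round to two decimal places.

153.29

Solace's profit: π_S = (244 - 2Q)q_S - (28q_S + q_S²). Setting ∂π_S/∂q_S = 0: 216 - 6q_S - 2(q_M) = 0.
Meridian's profit: π_M = (244 - 2Q)q_M - (41q_M + 3q_M²). Setting ∂π_M/∂q_M = 0: 203 - 10q_M - 2(q_S) = 0.
Best responses: q_S = (216 - 2q_M)/6, q_M = (203 - 2q_S)/10.
Solving the pair: q_S = 877/28, q_M = 393/28.
Total output Q = 635/14, so price P = 244 - 2·(635/14) = 1073/7.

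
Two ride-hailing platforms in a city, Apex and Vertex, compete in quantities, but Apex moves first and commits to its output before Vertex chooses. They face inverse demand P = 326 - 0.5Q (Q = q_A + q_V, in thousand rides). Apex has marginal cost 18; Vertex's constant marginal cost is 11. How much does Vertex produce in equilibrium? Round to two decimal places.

164.50

Solve by backward induction. Given q_A, the follower Vertex maximises π_V = (326 - (1/2)q_A - (1/2)q_V)q_V - 11q_V.
∂π_V/∂q_V = 315 - (1/2)q_A - q_V = 0 gives the reaction function q_V = (315 - (1/2)q_A).
Apex substitutes q_V(q_A) into its own profit: π_A = q_A(326 - (1/2)q_A - (315 - (1/2)q_A)/2) - 18q_A = (337/2 - (1/4)q_A)q_A - 18q_A.
Maximising: ∂π_A/∂q_A = 301/2 - (1/2)q_A = 0, giving q_A = 301.
Then q_V = (315 - (1/2)·301) = 329/2.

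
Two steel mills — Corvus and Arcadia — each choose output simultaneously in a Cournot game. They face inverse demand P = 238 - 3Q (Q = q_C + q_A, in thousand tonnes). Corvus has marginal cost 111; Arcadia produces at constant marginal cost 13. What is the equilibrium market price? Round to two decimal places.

120.67

Corvus's profit: π_C = (238 - 3Q)q_C - (111q_C). Setting ∂π_C/∂q_C = 0: 127 - 6q_C - 3(q_A) = 0.
Arcadia's profit: π_A = (238 - 3Q)q_A - (13q_A). Setting ∂π_A/∂q_A = 0: 225 - 6q_A - 3(q_C) = 0.
Rearranging gives the reaction functions q_C = (127 - 3q_A)/6 and q_A = (225 - 3q_C)/6.
Substituting one into the other gives q_C = 29/9 and q_A = 323/9.
Total output Q = 352/9, so price P = 238 - 3·(352/9) = 362/3.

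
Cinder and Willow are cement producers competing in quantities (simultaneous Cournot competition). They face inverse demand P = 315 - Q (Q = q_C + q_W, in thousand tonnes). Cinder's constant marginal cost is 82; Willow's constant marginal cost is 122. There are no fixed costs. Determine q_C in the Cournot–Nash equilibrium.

91

Cinder's profit: π_C = (315 - Q)q_C - (82q_C). Setting ∂π_C/∂q_C = 0: 233 - 2q_C - (q_W) = 0.
Willow's profit: π_W = (315 - Q)q_W - (122q_W). Setting ∂π_W/∂q_W = 0: 193 - 2q_W - (q_C) = 0.
Best responses: q_C = (233 - q_W)/2, q_W = (193 - q_C)/2.
Solving the pair: q_C = 91, q_W = 51.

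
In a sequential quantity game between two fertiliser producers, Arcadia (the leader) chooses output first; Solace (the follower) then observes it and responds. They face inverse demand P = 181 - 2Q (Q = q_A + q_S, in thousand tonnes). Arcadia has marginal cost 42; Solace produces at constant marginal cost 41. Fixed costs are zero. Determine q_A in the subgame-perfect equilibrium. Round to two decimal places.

Solve by backward induction. Given q_A, the follower Solace maximises π_S = (181 - 2q_A - 2q_S)q_S - 41q_S.
Setting the follower's marginal profit to zero, 140 - 2q_A - 4q_S = 0, i.e. q_S = (140 - 2q_A)/4.
Arcadia substitutes q_S(q_A) into its own profit: π_A = q_A(181 - 2q_A - (140 - 2q_A)/2) - 42q_A = (111 - q_A)q_A - 42q_A.
The leader's first-order condition 69 - 2q_A = 0 yields q_A = 69/2.
Then q_S = (140 - 2·(69/2))/4 = 71/4.

34.50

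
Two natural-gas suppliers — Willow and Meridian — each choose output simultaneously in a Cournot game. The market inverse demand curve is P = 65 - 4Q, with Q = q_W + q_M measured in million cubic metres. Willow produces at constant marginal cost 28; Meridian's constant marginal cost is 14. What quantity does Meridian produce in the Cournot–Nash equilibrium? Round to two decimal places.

5.42

Willow's profit: π_W = (65 - 4Q)q_W - (28q_W). Setting ∂π_W/∂q_W = 0: 37 - 8q_W - 4(q_M) = 0.
Meridian's profit: π_M = (65 - 4Q)q_M - (14q_M). Setting ∂π_M/∂q_M = 0: 51 - 8q_M - 4(q_W) = 0.
Rearranging gives the reaction functions q_W = (37 - 4q_M)/8 and q_M = (51 - 4q_W)/8.
Substituting one into the other gives q_W = 23/12 and q_M = 65/12.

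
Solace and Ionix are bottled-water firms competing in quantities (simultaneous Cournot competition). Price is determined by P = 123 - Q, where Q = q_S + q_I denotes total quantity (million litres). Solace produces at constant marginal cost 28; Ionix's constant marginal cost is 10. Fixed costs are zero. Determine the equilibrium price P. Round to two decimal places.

53.67

Solace's profit: π_S = (123 - Q)q_S - (28q_S). Setting ∂π_S/∂q_S = 0: 95 - 2q_S - (q_I) = 0.
Ionix's first-order condition: 113 - 2q_I - (q_S) = 0.
Best responses: q_S = (95 - q_I)/2, q_I = (113 - q_S)/2.
Solving the pair: q_S = 77/3, q_I = 131/3.
Total output Q = 208/3, so price P = 123 - 208/3 = 161/3.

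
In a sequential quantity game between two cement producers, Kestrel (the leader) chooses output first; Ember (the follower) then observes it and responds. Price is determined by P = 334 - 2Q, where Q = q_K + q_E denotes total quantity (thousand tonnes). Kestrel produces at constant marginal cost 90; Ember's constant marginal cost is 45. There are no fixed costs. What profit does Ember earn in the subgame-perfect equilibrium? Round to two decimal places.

4488.78

Solve by backward induction. Given q_K, the follower Ember maximises π_E = (334 - 2q_K - 2q_E)q_E - 45q_E.
∂π_E/∂q_E = 289 - 2q_K - 4q_E = 0 gives the reaction function q_E = (289 - 2q_K)/4.
The leader anticipates this reaction. Substituting into P = 334 - 2Q gives P = 379/2 - q_K, so π_K = (379/2 - q_K)q_K - 90q_K.
The leader's first-order condition 199/2 - 2q_K = 0 yields q_K = 199/4.
Then q_E = (289 - 2·(199/4))/4 = 379/8.
Price P = 334 - 2·(777/8) = 559/4.
Ember's profit: (559/4 - 45)·(379/8) = 4488.7813.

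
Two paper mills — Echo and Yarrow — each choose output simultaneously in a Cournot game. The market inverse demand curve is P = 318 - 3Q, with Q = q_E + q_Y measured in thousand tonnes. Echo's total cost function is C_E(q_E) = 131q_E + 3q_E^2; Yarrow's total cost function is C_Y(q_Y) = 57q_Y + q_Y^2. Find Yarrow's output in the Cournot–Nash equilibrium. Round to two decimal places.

29.55

Echo's profit: π_E = (318 - 3Q)q_E - (131q_E + 3q_E²). Setting ∂π_E/∂q_E = 0: 187 - 12q_E - 3(q_Y) = 0.
Yarrow's profit: π_Y = (318 - 3Q)q_Y - (57q_Y + q_Y²). Setting ∂π_Y/∂q_Y = 0: 261 - 8q_Y - 3(q_E) = 0.
Best responses: q_E = (187 - 3q_Y)/12, q_Y = (261 - 3q_E)/8.
Solving the pair: q_E = 713/87, q_Y = 857/29.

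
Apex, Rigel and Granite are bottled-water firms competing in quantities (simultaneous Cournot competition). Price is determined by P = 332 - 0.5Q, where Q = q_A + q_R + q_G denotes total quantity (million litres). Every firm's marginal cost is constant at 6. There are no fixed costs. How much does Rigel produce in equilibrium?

A representative firm's profit is π_i = q_i(332 - 0.5Q) - 6q_i.
Setting ∂π_i/∂q_i = 0 with rivals' quantities fixed: 326 - q_i - (1/2)·Σ_{j≠i} q_j = 0.
With identical firms every q_j equals q_i, so Σ_{j≠i} q_j = 2q_i and 326 = 2q_i, giving q_i = 163.

163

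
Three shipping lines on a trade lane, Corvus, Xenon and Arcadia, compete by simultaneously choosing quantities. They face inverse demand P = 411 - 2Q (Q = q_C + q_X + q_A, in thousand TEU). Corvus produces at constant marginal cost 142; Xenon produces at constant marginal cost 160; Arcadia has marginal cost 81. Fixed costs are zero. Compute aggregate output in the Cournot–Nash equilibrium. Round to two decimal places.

106.25

Corvus's profit: π_C = (411 - 2Q)q_C - (142q_C). Setting ∂π_C/∂q_C = 0: 269 - 4q_C - 2(q_X + q_A) = 0.
Xenon's first-order condition: 251 - 4q_X - 2(q_C + q_A) = 0.
Arcadia's first-order condition: 330 - 4q_A - 2(q_C + q_X) = 0.
Adding the 3 first-order conditions: 850 − 8Q = 0, so Q = 425/4.
Back-substituting: q_C = (269 − 425/2)/2 = 113/4, q_X = (251 − 425/2)/2 = 77/4, q_A = (330 − 425/2)/2 = 235/4.
Total output Q = 113/4 + 77/4 + 235/4 = 425/4.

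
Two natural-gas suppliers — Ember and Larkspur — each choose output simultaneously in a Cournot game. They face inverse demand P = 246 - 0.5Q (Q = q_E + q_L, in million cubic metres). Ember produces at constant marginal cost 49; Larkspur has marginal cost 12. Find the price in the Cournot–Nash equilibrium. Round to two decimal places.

Ember's profit: π_E = (246 - 0.5Q)q_E - (49q_E). Setting ∂π_E/∂q_E = 0: 197 - q_E - (1/2)(q_L) = 0.
Larkspur's profit: π_L = (246 - 0.5Q)q_L - (12q_L). Setting ∂π_L/∂q_L = 0: 234 - q_L - (1/2)(q_E) = 0.
Best responses: q_E = (197 - (1/2)q_L), q_L = (234 - (1/2)q_E).
Solving the pair: q_E = 320/3, q_L = 542/3.
Total output Q = 862/3, so price P = 246 - (1/2)·(862/3) = 307/3.

102.33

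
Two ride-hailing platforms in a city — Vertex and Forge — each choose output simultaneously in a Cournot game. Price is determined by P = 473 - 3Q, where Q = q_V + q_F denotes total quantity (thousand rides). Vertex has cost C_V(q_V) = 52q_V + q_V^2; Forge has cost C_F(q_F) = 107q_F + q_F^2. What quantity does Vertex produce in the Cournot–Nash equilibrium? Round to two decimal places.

Vertex's profit: π_V = (473 - 3Q)q_V - (52q_V + q_V²). Setting ∂π_V/∂q_V = 0: 421 - 8q_V - 3(q_F) = 0.
Forge's profit: π_F = (473 - 3Q)q_F - (107q_F + q_F²). Setting ∂π_F/∂q_F = 0: 366 - 8q_F - 3(q_V) = 0.
Best responses: q_V = (421 - 3q_F)/8, q_F = (366 - 3q_V)/8.
Substituting one into the other gives q_V = 454/11 and q_F = 333/11.

41.27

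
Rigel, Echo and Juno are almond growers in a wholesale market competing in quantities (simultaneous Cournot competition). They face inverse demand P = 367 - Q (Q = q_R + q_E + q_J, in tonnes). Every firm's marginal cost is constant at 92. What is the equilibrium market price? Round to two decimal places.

160.75

Each firm earns π_i = (367 - Q)q_i - 92q_i.
First-order condition (treating rivals' output as given): 275 - 2q_i - Σ_{j≠i} q_j = 0.
By symmetry each firm produces the same amount; substituting Σ_{j≠i} q_j = 2q_i yields q_i = 275/4.
Total output Q = 825/4, so price P = 367 - 825/4 = 643/4.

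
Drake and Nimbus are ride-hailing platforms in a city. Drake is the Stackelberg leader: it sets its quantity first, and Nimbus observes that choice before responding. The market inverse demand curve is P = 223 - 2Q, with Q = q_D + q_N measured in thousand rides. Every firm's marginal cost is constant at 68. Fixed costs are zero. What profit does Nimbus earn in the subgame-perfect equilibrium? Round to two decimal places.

The follower Nimbus best-responds to any q_D: π_N = (223 - 2Q)q_N - 68q_N.
Follower FOC: 155 - 2q_D - 4q_N = 0, so q_N(q_D) = (155 - 2q_D)/4.
The leader anticipates this reaction. Substituting into P = 223 - 2Q gives P = 291/2 - q_D, so π_D = (291/2 - q_D)q_D - 68q_D.
The leader's first-order condition 155/2 - 2q_D = 0 yields q_D = 155/4.
Then q_N = (155 - 2·(155/4))/4 = 155/8.
Price P = 223 - 2·(465/8) = 427/4.
Nimbus's profit: (427/4 - 68)·(155/8) = 750.7813.

750.78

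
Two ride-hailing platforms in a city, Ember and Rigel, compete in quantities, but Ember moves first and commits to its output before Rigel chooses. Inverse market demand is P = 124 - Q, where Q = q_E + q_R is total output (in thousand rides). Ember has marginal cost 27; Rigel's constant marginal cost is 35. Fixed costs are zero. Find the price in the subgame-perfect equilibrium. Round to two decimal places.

53.25

The follower Rigel best-responds to any q_E: π_R = (124 - Q)q_R - 35q_R.
Setting the follower's marginal profit to zero, 89 - q_E - 2q_R = 0, i.e. q_R = (89 - q_E)/2.
Ember substitutes q_R(q_E) into its own profit: π_E = q_E(124 - q_E - (89 - q_E)/2) - 27q_E = (159/2 - (1/2)q_E)q_E - 27q_E.
Maximising: ∂π_E/∂q_E = 105/2 - q_E = 0, giving q_E = 105/2.
Then q_R = (89 - 105/2)/2 = 73/4.
Total output Q = 283/4, so price P = 124 - 283/4 = 213/4.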